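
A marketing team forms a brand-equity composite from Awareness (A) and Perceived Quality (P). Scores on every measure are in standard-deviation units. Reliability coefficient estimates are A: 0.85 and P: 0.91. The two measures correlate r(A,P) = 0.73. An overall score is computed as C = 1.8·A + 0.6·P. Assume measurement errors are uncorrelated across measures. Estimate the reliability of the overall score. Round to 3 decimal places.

0.900

Var(C) = 1.8² + 0.6² + 2·[1.08·0.73] = 3.6 + 1.5768 = 5.1768.
Because errors are independent across components, Cov(Tᵢ,Tⱼ) = Cov(Xᵢ,Xⱼ); the off-diagonal part of the true-score variance is the same as above.
True-score variance = [1.8²·0.85 + 0.6²·0.91] + 1.5768 = 3.0816 + 1.5768 = 4.6584.
Reliability = 4.6584 / 5.1768 = 0.900.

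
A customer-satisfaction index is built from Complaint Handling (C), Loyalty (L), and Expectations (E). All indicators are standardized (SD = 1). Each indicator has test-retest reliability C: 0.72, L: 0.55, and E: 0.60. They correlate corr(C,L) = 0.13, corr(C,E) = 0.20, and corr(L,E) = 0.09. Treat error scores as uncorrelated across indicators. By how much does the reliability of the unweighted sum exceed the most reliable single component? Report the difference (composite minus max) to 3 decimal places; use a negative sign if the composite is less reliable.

Var(sum) = 3 + 0.84 = 3.84; true-score variance = 1.87 + 0.84 = 2.71; composite reliability = 0.7057.
Max component reliability = 0.7200.
Difference = 0.7057 − 0.7200 = -0.014.

-0.014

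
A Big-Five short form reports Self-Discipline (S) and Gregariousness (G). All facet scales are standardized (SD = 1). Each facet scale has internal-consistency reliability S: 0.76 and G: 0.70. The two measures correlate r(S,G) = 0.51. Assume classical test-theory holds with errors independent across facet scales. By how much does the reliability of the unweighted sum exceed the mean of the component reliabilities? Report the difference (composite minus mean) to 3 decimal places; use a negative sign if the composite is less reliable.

Var(sum) = 2 + 1.02 = 3.02; true-score variance = 1.46 + 1.02 = 2.48; composite reliability = 0.8212.
Mean component reliability = 0.7300.
Difference = 0.8212 − 0.7300 = 0.091.

0.091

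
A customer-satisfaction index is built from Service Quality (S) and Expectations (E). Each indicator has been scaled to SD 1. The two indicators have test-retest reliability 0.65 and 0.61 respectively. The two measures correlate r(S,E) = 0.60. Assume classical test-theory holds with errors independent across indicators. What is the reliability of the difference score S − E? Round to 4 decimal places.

0.0750

Var(S−E) = 1 + 1 − 2·0.60 = 2 − 1.2 = 0.8.
Because errors are independent across components, Cov(Tᵢ,Tⱼ) = Cov(Xᵢ,Xⱼ); the off-diagonal part of the true-score variance is the same as above.
True-score variance = [0.65 + 0.61] − 1.2 = 1.26 − 1.2 = 0.06.
Reliability = 0.06 / 0.8 = 0.0750.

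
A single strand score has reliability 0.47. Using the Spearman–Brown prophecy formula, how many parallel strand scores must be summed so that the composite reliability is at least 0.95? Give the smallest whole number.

k ≥ ρ*(1−ρ₁)/(ρ₁(1−ρ*)) = 0.95·0.53 / (0.47·0.05) = 21.426.
Smallest integer k = 22.

22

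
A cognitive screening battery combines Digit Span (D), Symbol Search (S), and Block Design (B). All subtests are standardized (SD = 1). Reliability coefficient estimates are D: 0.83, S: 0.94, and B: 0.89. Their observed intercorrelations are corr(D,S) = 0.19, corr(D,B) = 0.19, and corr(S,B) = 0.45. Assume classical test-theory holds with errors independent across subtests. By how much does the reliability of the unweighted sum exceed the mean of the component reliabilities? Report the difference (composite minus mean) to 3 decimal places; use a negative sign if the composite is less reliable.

0.040

Var(sum) = 3 + 1.66 = 4.66; true-score variance = 2.66 + 1.66 = 4.32; composite reliability = 0.9270.
Mean component reliability = 0.8867.
Difference = 0.9270 − 0.8867 = 0.040.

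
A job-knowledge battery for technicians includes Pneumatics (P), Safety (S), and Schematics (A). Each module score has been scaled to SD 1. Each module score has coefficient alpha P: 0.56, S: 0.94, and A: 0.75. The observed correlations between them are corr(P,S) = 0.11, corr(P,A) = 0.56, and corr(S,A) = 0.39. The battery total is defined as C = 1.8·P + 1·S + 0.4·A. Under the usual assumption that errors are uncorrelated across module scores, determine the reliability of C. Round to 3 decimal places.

Var(C) = 1.8² + 1 + 0.4² + 2·[1.8·0.11 + 0.72·0.56 + 0.4·0.39] = 4.4 + 1.5144 = 5.9144.
Under uncorrelated errors the observed covariances equal the true-score covariances, so only the own-variance terms attenuate.
True-score variance = [1.8²·0.56 + 0.94 + 0.4²·0.75] + 1.5144 = 2.8744 + 1.5144 = 4.3888.
Reliability = 4.3888 / 5.9144 = 0.742.

0.742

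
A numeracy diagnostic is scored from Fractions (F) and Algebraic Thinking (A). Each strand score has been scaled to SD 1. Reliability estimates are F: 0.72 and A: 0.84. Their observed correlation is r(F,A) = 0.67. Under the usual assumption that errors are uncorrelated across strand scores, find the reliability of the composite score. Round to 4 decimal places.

0.8683

Var(F+A) = 2 + 2·[0.67] = 2 + 1.34 = 3.34.
With uncorrelated errors the cross-covariances are all true-score covariance, so they carry over unchanged; only the diagonal terms shrink to ρᵢσᵢ².
True-score variance = [0.72 + 0.84] + 1.34 = 1.56 + 1.34 = 2.9.
Reliability = 2.9 / 3.34 = 0.8683.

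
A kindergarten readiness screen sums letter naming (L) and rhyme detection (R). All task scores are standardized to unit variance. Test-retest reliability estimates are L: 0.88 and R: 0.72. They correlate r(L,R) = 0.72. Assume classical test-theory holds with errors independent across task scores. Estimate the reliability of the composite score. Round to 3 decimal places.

0.884

Var(L+R) = 2 + 2·[0.72] = 2 + 1.44 = 3.44.
Because errors are independent across components, Cov(Tᵢ,Tⱼ) = Cov(Xᵢ,Xⱼ); the off-diagonal part of the true-score variance is the same as above.
True-score variance = [0.88 + 0.72] + 1.44 = 1.6 + 1.44 = 3.04.
Reliability = 3.04 / 3.44 = 0.884.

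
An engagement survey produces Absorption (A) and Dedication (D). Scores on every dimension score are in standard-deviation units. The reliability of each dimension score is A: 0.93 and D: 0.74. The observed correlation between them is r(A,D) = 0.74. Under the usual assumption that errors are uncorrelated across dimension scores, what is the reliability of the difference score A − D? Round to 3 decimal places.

0.365

Var(A−D) = 1 + 1 − 2·0.74 = 2 − 1.48 = 0.52.
With uncorrelated errors the cross-covariances are all true-score covariance, so they carry over unchanged; only the diagonal terms shrink to ρᵢσᵢ².
True-score variance = [0.93 + 0.74] − 1.48 = 1.67 − 1.48 = 0.19.
Reliability = 0.19 / 0.52 = 0.365.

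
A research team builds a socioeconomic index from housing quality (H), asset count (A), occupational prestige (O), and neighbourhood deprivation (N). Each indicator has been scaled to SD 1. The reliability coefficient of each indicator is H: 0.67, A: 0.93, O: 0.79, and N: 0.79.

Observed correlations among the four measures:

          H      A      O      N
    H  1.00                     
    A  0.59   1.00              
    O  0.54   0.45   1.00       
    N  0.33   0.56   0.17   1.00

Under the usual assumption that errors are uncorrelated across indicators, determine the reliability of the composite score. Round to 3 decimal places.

0.912

Var(H+A+O+N) = 4 + 2·[0.59 + 0.54 + 0.33 + 0.45 + 0.56 + 0.17] = 4 + 5.28 = 9.28.
Under uncorrelated errors the observed covariances equal the true-score covariances, so only the own-variance terms attenuate.
True-score variance = [0.67 + 0.93 + 0.79 + 0.79] + 5.28 = 3.18 + 5.28 = 8.46.
Reliability = 8.46 / 9.28 = 0.912.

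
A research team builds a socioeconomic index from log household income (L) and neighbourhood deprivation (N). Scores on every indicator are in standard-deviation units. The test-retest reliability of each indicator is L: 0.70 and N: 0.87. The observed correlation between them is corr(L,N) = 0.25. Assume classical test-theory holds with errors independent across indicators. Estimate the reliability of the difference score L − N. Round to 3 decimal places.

0.713

Var(L−N) = 1 + 1 − 2·0.25 = 2 − 0.5 = 1.5.
With uncorrelated errors the cross-covariances are all true-score covariance, so they carry over unchanged; only the diagonal terms shrink to ρᵢσᵢ².
True-score variance = [0.70 + 0.87] − 0.5 = 1.57 − 0.5 = 1.07.
Reliability = 1.07 / 1.5 = 0.713.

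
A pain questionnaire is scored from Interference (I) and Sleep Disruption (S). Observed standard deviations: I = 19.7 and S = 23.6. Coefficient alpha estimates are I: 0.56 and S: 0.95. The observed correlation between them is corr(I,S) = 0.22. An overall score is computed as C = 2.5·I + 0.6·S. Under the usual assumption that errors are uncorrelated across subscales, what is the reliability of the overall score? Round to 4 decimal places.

Var(C) = 2.5²·19.7² + 0.6²·23.6² + 2·[1.5·19.7·23.6·0.22] = 2626.07 + 306.847 = 2932.92.
With uncorrelated errors the cross-covariances are all true-score covariance, so they carry over unchanged; only the diagonal terms shrink to ρᵢσᵢ².
True-score variance = [2.5²·19.7²·0.56 + 0.6²·23.6²·0.95] + 306.847 = 1548.8 + 306.847 = 1855.64.
Reliability = 1855.64 / 2932.92 = 0.6327.

0.6327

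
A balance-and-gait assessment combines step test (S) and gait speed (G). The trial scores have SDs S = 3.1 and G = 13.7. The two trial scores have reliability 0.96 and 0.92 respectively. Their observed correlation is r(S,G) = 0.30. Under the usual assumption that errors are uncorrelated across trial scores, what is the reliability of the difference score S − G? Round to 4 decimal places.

Var(S−G) = 3.1² + 13.7² − 2·3.1·13.7·0.30 = 197.3 − 25.482 = 171.818.
Under uncorrelated errors the observed covariances equal the true-score covariances, so only the own-variance terms attenuate.
True-score variance = [3.1²·0.96 + 13.7²·0.92] − 25.482 = 181.9 − 25.482 = 156.418.
Reliability = 156.418 / 171.818 = 0.9104.

0.9104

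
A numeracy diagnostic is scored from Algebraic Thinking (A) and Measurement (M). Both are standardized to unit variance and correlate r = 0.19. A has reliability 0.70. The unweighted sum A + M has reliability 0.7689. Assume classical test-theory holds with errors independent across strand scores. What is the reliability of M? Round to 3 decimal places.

Var(A+M) = 2 + 2·0.19 = 2.380.
True-score variance = ρ_A + ρ_M + 2·0.19, so 0.7689 = (0.70 + ρ_M + 0.38) / 2.380.
ρ_M = 0.7689·2.380 − 0.70 − 0.38 = 0.750.

0.750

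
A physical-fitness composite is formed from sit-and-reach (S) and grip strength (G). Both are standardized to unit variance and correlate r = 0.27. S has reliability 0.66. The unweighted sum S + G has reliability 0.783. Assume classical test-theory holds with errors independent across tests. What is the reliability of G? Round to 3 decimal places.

Var(S+G) = 2 + 2·0.27 = 2.540.
True-score variance = ρ_S + ρ_G + 2·0.27, so 0.783 = (0.66 + ρ_G + 0.54) / 2.540.
ρ_G = 0.783·2.540 − 0.66 − 0.54 = 0.789.

0.789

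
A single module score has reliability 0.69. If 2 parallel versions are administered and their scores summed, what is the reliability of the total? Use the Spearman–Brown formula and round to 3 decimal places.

ρ_k = kρ / (1 + (k−1)ρ) = 2·0.69 / (1 + 1·0.69) = 1.380 / 1.690 = 0.817.

0.817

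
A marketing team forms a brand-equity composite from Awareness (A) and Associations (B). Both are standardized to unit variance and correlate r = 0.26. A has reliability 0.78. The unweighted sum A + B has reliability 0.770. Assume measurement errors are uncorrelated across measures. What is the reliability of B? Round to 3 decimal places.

Var(A+B) = 2 + 2·0.26 = 2.520.
True-score variance = ρ_A + ρ_B + 2·0.26, so 0.770 = (0.78 + ρ_B + 0.52) / 2.520.
ρ_B = 0.770·2.520 − 0.78 − 0.52 = 0.640.

0.640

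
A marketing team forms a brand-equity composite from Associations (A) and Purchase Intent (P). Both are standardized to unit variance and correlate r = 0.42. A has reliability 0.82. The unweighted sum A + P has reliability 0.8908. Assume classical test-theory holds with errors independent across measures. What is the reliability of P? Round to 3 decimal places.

0.870

Var(A+P) = 2 + 2·0.42 = 2.840.
True-score variance = ρ_A + ρ_P + 2·0.42, so 0.8908 = (0.82 + ρ_P + 0.84) / 2.840.
ρ_P = 0.8908·2.840 − 0.82 − 0.84 = 0.870.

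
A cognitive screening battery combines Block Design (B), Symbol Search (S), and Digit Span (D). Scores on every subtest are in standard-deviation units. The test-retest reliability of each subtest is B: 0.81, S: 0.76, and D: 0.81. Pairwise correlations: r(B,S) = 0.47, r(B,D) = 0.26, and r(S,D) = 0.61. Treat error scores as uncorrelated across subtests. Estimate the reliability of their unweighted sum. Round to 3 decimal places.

Var(B+S+D) = 3 + 2·[0.47 + 0.26 + 0.61] = 3 + 2.68 = 5.68.
With uncorrelated errors the cross-covariances are all true-score covariance, so they carry over unchanged; only the diagonal terms shrink to ρᵢσᵢ².
True-score variance = [0.81 + 0.76 + 0.81] + 2.68 = 2.38 + 2.68 = 5.06.
Reliability = 5.06 / 5.68 = 0.891.

0.891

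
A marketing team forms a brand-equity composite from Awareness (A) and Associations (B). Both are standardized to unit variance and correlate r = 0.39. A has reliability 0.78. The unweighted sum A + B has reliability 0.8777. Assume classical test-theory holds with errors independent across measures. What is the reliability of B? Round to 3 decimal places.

Var(A+B) = 2 + 2·0.39 = 2.780.
True-score variance = ρ_A + ρ_B + 2·0.39, so 0.8777 = (0.78 + ρ_B + 0.78) / 2.780.
ρ_B = 0.8777·2.780 − 0.78 − 0.78 = 0.880.

0.880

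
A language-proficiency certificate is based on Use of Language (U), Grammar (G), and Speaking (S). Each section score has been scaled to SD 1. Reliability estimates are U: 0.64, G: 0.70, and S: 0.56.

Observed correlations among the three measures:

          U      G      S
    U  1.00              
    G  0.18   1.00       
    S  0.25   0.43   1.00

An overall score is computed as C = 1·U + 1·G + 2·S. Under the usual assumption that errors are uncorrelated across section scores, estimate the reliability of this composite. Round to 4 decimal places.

0.7335

Var(C) = 1 + 1 + 2² + 2·[0.18 + 2·0.25 + 2·0.43] = 6 + 3.08 = 9.08.
Because errors are independent across components, Cov(Tᵢ,Tⱼ) = Cov(Xᵢ,Xⱼ); the off-diagonal part of the true-score variance is the same as above.
True-score variance = [0.64 + 0.70 + 2²·0.56] + 3.08 = 3.58 + 3.08 = 6.66.
Reliability = 6.66 / 9.08 = 0.7335.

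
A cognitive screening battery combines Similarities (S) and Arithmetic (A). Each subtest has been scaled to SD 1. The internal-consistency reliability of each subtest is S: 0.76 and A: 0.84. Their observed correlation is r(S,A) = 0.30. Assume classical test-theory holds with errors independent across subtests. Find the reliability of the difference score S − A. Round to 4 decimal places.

0.7143

Var(S−A) = 1 + 1 − 2·0.30 = 2 − 0.6 = 1.4.
Under uncorrelated errors the observed covariances equal the true-score covariances, so only the own-variance terms attenuate.
True-score variance = [0.76 + 0.84] − 0.6 = 1.6 − 0.6 = 1.
Reliability = 1 / 1.4 = 0.7143.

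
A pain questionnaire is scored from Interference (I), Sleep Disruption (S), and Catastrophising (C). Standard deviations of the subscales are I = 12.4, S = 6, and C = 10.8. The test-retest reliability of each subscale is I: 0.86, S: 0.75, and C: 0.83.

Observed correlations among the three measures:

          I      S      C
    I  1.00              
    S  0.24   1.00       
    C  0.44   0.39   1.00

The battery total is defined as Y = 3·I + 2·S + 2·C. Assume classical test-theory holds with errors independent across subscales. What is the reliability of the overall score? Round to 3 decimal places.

0.901

Var(Y) = 3²·12.4² + 2²·6² + 2²·10.8² + 2·[6·12.4·6·0.24 + 6·12.4·10.8·0.44 + 4·6·10.8·0.39] = 1994.4 + 1123.55 = 3117.95.
Because errors are independent across components, Cov(Tᵢ,Tⱼ) = Cov(Xᵢ,Xⱼ); the off-diagonal part of the true-score variance is the same as above.
True-score variance = [3²·12.4²·0.86 + 2²·6²·0.75 + 2²·10.8²·0.83] + 1123.55 = 1685.35 + 1123.55 = 2808.89.
Reliability = 2808.89 / 3117.95 = 0.901.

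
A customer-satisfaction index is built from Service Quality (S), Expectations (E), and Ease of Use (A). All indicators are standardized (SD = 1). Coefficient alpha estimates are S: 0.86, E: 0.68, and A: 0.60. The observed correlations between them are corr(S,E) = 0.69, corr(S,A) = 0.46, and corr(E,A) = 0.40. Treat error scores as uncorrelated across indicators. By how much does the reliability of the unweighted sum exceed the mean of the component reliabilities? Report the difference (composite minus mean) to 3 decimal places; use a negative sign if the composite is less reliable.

Var(sum) = 3 + 3.1 = 6.1; true-score variance = 2.14 + 3.1 = 5.24; composite reliability = 0.8590.
Mean component reliability = 0.7133.
Difference = 0.8590 − 0.7133 = 0.146.

0.146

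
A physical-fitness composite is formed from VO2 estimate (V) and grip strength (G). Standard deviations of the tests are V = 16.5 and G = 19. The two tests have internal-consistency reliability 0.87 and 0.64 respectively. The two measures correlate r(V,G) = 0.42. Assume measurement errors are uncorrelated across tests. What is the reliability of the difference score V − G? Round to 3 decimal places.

Var(V−G) = 16.5² + 19² − 2·16.5·19·0.42 = 633.25 − 263.34 = 369.91.
With uncorrelated errors the cross-covariances are all true-score covariance, so they carry over unchanged; only the diagonal terms shrink to ρᵢσᵢ².
True-score variance = [16.5²·0.87 + 19²·0.64] − 263.34 = 467.897 − 263.34 = 204.558.
Reliability = 204.558 / 369.91 = 0.553.

0.553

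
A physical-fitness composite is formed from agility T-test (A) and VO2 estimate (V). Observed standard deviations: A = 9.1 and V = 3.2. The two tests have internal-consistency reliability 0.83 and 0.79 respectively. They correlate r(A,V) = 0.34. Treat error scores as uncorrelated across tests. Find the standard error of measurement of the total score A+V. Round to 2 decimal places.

4.03

Var(total) = 93.05 + 19.8016 = 112.852.
True-score variance = 76.8219 + 19.8016 = 96.6235, so reliability = 0.8562.
Error variance = 112.852 − 96.6235 = 16.2281; SEM = √16.2281 = 4.03.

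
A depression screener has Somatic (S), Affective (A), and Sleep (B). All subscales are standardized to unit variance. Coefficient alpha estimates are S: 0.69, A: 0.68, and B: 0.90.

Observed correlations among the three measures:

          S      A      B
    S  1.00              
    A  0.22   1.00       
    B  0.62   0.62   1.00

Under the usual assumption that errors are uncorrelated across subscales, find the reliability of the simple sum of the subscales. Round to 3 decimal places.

Var(S+A+B) = 3 + 2·[0.22 + 0.62 + 0.62] = 3 + 2.92 = 5.92.
With uncorrelated errors the cross-covariances are all true-score covariance, so they carry over unchanged; only the diagonal terms shrink to ρᵢσᵢ².
True-score variance = [0.69 + 0.68 + 0.90] + 2.92 = 2.27 + 2.92 = 5.19.
Reliability = 5.19 / 5.92 = 0.877.

0.877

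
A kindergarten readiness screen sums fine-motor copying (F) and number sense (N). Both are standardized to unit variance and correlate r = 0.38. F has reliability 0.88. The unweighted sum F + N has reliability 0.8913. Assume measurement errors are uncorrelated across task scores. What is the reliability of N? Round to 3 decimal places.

0.820

Var(F+N) = 2 + 2·0.38 = 2.760.
True-score variance = ρ_F + ρ_N + 2·0.38, so 0.8913 = (0.88 + ρ_N + 0.76) / 2.760.
ρ_N = 0.8913·2.760 − 0.88 − 0.76 = 0.820.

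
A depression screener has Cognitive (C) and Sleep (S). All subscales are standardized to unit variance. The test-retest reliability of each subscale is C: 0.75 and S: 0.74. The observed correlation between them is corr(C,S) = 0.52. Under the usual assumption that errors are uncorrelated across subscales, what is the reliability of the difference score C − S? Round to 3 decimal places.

Var(C−S) = 1 + 1 − 2·0.52 = 2 − 1.04 = 0.96.
Under uncorrelated errors the observed covariances equal the true-score covariances, so only the own-variance terms attenuate.
True-score variance = [0.75 + 0.74] − 1.04 = 1.49 − 1.04 = 0.45.
Reliability = 0.45 / 0.96 = 0.469.

0.469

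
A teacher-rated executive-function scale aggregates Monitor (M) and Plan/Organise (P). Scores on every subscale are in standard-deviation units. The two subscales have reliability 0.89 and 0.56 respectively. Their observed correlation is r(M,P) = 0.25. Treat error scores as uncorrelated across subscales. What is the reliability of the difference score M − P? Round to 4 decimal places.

0.6333

Var(M−P) = 1 + 1 − 2·0.25 = 2 − 0.5 = 1.5.
Because errors are independent across components, Cov(Tᵢ,Tⱼ) = Cov(Xᵢ,Xⱼ); the off-diagonal part of the true-score variance is the same as above.
True-score variance = [0.89 + 0.56] − 0.5 = 1.45 − 0.5 = 0.95.
Reliability = 0.95 / 1.5 = 0.6333.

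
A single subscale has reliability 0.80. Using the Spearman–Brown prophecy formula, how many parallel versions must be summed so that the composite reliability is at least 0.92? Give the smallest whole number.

3

k ≥ ρ*(1−ρ₁)/(ρ₁(1−ρ*)) = 0.92·0.20 / (0.80·0.08) = 2.875.
Smallest integer k = 3.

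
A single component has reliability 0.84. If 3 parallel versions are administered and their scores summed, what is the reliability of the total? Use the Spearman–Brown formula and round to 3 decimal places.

0.940

ρ_k = kρ / (1 + (k−1)ρ) = 3·0.84 / (1 + 2·0.84) = 2.520 / 2.680 = 0.940.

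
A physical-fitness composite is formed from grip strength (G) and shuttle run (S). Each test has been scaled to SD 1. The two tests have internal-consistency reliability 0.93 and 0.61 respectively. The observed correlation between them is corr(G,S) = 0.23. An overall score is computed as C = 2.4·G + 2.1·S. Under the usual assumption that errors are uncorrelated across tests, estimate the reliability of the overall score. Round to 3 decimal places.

0.830

Var(C) = 2.4² + 2.1² + 2·[5.04·0.23] = 10.17 + 2.3184 = 12.4884.
Under uncorrelated errors the observed covariances equal the true-score covariances, so only the own-variance terms attenuate.
True-score variance = [2.4²·0.93 + 2.1²·0.61] + 2.3184 = 8.0469 + 2.3184 = 10.3653.
Reliability = 10.3653 / 12.4884 = 0.830.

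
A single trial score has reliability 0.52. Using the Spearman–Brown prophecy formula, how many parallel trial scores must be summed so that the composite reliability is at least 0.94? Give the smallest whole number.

15

k ≥ ρ*(1−ρ₁)/(ρ₁(1−ρ*)) = 0.94·0.48 / (0.52·0.06) = 14.462.
Smallest integer k = 15.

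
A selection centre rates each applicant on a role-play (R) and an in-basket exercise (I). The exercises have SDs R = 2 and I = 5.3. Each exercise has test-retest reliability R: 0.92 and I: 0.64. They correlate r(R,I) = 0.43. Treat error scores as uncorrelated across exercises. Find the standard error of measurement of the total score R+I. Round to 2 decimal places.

Var(total) = 32.09 + 9.116 = 41.206.
True-score variance = 21.6576 + 9.116 = 30.7736, so reliability = 0.7468.
Error variance = 41.206 − 30.7736 = 10.4324; SEM = √10.4324 = 3.23.

3.23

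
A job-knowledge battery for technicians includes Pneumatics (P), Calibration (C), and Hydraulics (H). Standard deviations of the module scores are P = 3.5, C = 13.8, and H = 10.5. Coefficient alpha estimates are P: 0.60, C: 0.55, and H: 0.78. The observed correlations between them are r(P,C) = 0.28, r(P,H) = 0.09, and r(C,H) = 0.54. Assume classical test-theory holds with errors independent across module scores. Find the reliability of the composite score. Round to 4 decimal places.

0.7717

Var(P+C+H) = 3.5² + 13.8² + 10.5² + 2·[3.5·13.8·0.28 + 3.5·10.5·0.09 + 13.8·10.5·0.54] = 312.94 + 190.155 = 503.095.
With uncorrelated errors the cross-covariances are all true-score covariance, so they carry over unchanged; only the diagonal terms shrink to ρᵢσᵢ².
True-score variance = [3.5²·0.60 + 13.8²·0.55 + 10.5²·0.78] + 190.155 = 198.087 + 190.155 = 388.242.
Reliability = 388.242 / 503.095 = 0.7717.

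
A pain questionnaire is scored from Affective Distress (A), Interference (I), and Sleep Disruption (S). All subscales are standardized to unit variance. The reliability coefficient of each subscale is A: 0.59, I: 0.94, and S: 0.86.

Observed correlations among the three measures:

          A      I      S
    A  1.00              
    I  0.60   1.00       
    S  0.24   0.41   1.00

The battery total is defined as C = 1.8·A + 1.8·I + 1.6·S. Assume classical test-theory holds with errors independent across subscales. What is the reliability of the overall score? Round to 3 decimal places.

0.887

Var(C) = 1.8² + 1.8² + 1.6² + 2·[3.24·0.60 + 2.88·0.24 + 2.88·0.41] = 9.04 + 7.632 = 16.672.
With uncorrelated errors the cross-covariances are all true-score covariance, so they carry over unchanged; only the diagonal terms shrink to ρᵢσᵢ².
True-score variance = [1.8²·0.59 + 1.8²·0.94 + 1.6²·0.86] + 7.632 = 7.1588 + 7.632 = 14.7908.
Reliability = 14.7908 / 16.672 = 0.887.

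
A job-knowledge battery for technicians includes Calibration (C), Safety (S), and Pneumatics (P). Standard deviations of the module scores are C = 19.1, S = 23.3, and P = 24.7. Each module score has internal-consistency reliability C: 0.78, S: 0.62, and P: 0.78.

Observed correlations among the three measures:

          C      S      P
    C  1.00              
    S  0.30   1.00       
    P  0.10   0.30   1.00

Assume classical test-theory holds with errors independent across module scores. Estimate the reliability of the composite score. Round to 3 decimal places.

Var(C+S+P) = 19.1² + 23.3² + 24.7² + 2·[19.1·23.3·0.30 + 19.1·24.7·0.10 + 23.3·24.7·0.30] = 1517.79 + 706.678 = 2224.47.
Because errors are independent across components, Cov(Tᵢ,Tⱼ) = Cov(Xᵢ,Xⱼ); the off-diagonal part of the true-score variance is the same as above.
True-score variance = [19.1²·0.78 + 23.3²·0.62 + 24.7²·0.78] + 706.678 = 1097.01 + 706.678 = 1803.69.
Reliability = 1803.69 / 2224.47 = 0.811.

0.811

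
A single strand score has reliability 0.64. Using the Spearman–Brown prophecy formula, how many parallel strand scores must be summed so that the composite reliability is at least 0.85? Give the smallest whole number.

k ≥ ρ*(1−ρ₁)/(ρ₁(1−ρ*)) = 0.85·0.36 / (0.64·0.15) = 3.187.
Smallest integer k = 4.

4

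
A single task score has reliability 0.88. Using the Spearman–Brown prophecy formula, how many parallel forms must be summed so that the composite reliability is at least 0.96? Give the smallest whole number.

4

k ≥ ρ*(1−ρ₁)/(ρ₁(1−ρ*)) = 0.96·0.12 / (0.88·0.04) = 3.273.
Smallest integer k = 4.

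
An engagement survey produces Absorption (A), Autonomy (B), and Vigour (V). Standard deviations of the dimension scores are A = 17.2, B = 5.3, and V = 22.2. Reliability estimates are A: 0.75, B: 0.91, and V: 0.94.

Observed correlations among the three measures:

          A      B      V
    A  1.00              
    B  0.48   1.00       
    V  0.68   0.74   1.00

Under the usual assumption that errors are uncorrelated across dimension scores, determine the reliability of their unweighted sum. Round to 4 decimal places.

Var(A+B+V) = 17.2² + 5.3² + 22.2² + 2·[17.2·5.3·0.48 + 17.2·22.2·0.68 + 5.3·22.2·0.74] = 816.77 + 780.953 = 1597.72.
Under uncorrelated errors the observed covariances equal the true-score covariances, so only the own-variance terms attenuate.
True-score variance = [17.2²·0.75 + 5.3²·0.91 + 22.2²·0.94] + 780.953 = 710.712 + 780.953 = 1491.66.
Reliability = 1491.66 / 1597.72 = 0.9336.

0.9336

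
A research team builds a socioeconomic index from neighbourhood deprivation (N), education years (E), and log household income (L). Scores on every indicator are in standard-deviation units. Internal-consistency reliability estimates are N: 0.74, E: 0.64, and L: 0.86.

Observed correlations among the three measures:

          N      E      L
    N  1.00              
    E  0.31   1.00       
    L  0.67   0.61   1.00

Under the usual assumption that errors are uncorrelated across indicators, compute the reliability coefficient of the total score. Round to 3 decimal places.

Var(N+E+L) = 3 + 2·[0.31 + 0.67 + 0.61] = 3 + 3.18 = 6.18.
Under uncorrelated errors the observed covariances equal the true-score covariances, so only the own-variance terms attenuate.
True-score variance = [0.74 + 0.64 + 0.86] + 3.18 = 2.24 + 3.18 = 5.42.
Reliability = 5.42 / 6.18 = 0.877.

0.877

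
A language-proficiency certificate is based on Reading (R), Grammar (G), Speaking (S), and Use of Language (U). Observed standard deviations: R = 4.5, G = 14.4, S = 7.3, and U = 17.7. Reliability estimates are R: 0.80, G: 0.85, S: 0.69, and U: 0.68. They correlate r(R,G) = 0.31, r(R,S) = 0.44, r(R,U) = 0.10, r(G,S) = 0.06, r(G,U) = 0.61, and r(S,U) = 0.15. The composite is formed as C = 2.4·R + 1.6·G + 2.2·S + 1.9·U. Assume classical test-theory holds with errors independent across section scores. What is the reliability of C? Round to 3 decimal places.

Var(C) = 2.4²·4.5² + 1.6²·14.4² + 2.2²·7.3² + 1.9²·17.7² + 2·[3.84·4.5·14.4·0.31 + 5.28·4.5·7.3·0.44 + 4.56·4.5·17.7·0.10 + 3.52·14.4·7.3·0.06 + 3.04·14.4·17.7·0.61 + 4.18·7.3·17.7·0.15] = 2036.38 + 1531.28 = 3567.66.
With uncorrelated errors the cross-covariances are all true-score covariance, so they carry over unchanged; only the diagonal terms shrink to ρᵢσᵢ².
True-score variance = [2.4²·4.5²·0.80 + 1.6²·14.4²·0.85 + 2.2²·7.3²·0.69 + 1.9²·17.7²·0.68] + 1531.28 = 1491.56 + 1531.28 = 3022.84.
Reliability = 3022.84 / 3567.66 = 0.847.

0.847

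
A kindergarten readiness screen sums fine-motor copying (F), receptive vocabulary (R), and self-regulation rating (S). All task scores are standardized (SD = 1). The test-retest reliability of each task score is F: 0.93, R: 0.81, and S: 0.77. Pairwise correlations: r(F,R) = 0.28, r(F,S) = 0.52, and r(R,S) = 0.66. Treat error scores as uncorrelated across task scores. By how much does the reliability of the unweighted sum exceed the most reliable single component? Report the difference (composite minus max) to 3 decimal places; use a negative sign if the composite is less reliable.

-0.013

Var(sum) = 3 + 2.92 = 5.92; true-score variance = 2.51 + 2.92 = 5.43; composite reliability = 0.9172.
Max component reliability = 0.9300.
Difference = 0.9172 − 0.9300 = -0.013.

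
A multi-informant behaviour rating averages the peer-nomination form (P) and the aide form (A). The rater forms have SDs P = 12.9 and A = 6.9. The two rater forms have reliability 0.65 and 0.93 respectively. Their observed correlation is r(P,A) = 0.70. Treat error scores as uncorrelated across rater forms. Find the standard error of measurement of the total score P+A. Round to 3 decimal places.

Var(total) = 214.02 + 124.614 = 338.634.
True-score variance = 152.444 + 124.614 = 277.058, so reliability = 0.8182.
Error variance = 338.634 − 277.058 = 61.5762; SEM = √61.5762 = 7.847.

7.847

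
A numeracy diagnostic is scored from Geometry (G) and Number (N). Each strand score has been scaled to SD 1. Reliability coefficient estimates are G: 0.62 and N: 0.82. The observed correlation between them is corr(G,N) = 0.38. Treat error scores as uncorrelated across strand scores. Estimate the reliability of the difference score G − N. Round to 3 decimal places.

0.548

Var(G−N) = 1 + 1 − 2·0.38 = 2 − 0.76 = 1.24.
Under uncorrelated errors the observed covariances equal the true-score covariances, so only the own-variance terms attenuate.
True-score variance = [0.62 + 0.82] − 0.76 = 1.44 − 0.76 = 0.68.
Reliability = 0.68 / 1.24 = 0.548.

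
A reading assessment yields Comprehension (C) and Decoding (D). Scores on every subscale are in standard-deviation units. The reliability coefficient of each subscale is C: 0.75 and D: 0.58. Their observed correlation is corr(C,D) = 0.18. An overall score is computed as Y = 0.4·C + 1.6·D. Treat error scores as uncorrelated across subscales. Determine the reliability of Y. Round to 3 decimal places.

0.622

Var(Y) = 0.4² + 1.6² + 2·[0.64·0.18] = 2.72 + 0.2304 = 2.9504.
With uncorrelated errors the cross-covariances are all true-score covariance, so they carry over unchanged; only the diagonal terms shrink to ρᵢσᵢ².
True-score variance = [0.4²·0.75 + 1.6²·0.58] + 0.2304 = 1.6048 + 0.2304 = 1.8352.
Reliability = 1.8352 / 2.9504 = 0.622.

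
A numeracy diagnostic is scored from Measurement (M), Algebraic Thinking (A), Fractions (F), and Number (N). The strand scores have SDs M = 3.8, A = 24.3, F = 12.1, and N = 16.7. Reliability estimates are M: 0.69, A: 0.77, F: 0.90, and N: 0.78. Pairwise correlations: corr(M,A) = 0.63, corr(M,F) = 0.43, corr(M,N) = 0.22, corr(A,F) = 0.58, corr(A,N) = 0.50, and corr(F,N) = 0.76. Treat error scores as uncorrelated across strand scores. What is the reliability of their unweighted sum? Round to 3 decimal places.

0.905

Var(M+A+F+N) = 3.8² + 24.3² + 12.1² + 16.7² + 2·[3.8·24.3·0.63 + 3.8·12.1·0.43 + 3.8·16.7·0.22 + 24.3·12.1·0.58 + 24.3·16.7·0.50 + 12.1·16.7·0.76] = 1030.23 + 1237.84 = 2268.07.
With uncorrelated errors the cross-covariances are all true-score covariance, so they carry over unchanged; only the diagonal terms shrink to ρᵢσᵢ².
True-score variance = [3.8²·0.69 + 24.3²·0.77 + 12.1²·0.90 + 16.7²·0.78] + 1237.84 = 813.944 + 1237.84 = 2051.79.
Reliability = 2051.79 / 2268.07 = 0.905.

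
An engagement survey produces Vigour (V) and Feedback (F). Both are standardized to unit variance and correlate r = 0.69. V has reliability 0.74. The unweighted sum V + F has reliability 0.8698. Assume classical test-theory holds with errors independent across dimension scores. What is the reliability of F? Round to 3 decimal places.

0.820

Var(V+F) = 2 + 2·0.69 = 3.380.
True-score variance = ρ_V + ρ_F + 2·0.69, so 0.8698 = (0.74 + ρ_F + 1.38) / 3.380.
ρ_F = 0.8698·3.380 − 0.74 − 1.38 = 0.820.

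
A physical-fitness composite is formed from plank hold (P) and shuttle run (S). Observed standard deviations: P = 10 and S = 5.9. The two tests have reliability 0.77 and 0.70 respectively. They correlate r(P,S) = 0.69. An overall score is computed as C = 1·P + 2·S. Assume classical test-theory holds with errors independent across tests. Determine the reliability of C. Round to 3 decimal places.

Var(C) = 10² + 2²·5.9² + 2·[2·10·5.9·0.69] = 239.24 + 162.84 = 402.08.
Under uncorrelated errors the observed covariances equal the true-score covariances, so only the own-variance terms attenuate.
True-score variance = [10²·0.77 + 2²·5.9²·0.70] + 162.84 = 174.468 + 162.84 = 337.308.
Reliability = 337.308 / 402.08 = 0.839.

0.839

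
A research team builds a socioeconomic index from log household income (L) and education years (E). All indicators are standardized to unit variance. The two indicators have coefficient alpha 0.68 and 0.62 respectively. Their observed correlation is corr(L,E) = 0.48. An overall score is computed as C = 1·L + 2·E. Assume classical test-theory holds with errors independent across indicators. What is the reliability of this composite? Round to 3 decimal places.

0.734

Var(C) = 1 + 2² + 2·[2·0.48] = 5 + 1.92 = 6.92.
Under uncorrelated errors the observed covariances equal the true-score covariances, so only the own-variance terms attenuate.
True-score variance = [0.68 + 2²·0.62] + 1.92 = 3.16 + 1.92 = 5.08.
Reliability = 5.08 / 6.92 = 0.734.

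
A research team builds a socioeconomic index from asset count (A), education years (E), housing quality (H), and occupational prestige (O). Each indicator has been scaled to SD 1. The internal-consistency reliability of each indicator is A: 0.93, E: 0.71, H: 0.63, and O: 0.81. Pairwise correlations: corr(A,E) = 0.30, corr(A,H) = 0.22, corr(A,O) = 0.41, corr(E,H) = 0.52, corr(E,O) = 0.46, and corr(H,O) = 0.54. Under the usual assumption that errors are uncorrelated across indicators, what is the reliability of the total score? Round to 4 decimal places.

0.8966

Var(A+E+H+O) = 4 + 2·[0.30 + 0.22 + 0.41 + 0.52 + 0.46 + 0.54] = 4 + 4.9 = 8.9.
With uncorrelated errors the cross-covariances are all true-score covariance, so they carry over unchanged; only the diagonal terms shrink to ρᵢσᵢ².
True-score variance = [0.93 + 0.71 + 0.63 + 0.81] + 4.9 = 3.08 + 4.9 = 7.98.
Reliability = 7.98 / 8.9 = 0.8966.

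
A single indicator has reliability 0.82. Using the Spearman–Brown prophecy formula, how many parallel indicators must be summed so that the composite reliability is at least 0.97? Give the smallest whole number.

k ≥ ρ*(1−ρ₁)/(ρ₁(1−ρ*)) = 0.97·0.18 / (0.82·0.03) = 7.098.
Smallest integer k = 8.

8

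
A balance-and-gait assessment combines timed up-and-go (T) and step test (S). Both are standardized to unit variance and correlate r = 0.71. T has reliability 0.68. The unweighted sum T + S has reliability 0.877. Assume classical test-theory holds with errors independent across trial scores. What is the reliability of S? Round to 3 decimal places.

Var(T+S) = 2 + 2·0.71 = 3.420.
True-score variance = ρ_T + ρ_S + 2·0.71, so 0.877 = (0.68 + ρ_S + 1.42) / 3.420.
ρ_S = 0.877·3.420 − 0.68 − 1.42 = 0.899.

0.899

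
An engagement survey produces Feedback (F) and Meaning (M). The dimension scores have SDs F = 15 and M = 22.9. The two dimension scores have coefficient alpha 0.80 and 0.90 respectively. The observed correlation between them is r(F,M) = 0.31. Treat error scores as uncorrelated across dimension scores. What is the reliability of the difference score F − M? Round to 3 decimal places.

0.818

Var(F−M) = 15² + 22.9² − 2·15·22.9·0.31 = 749.41 − 212.97 = 536.44.
With uncorrelated errors the cross-covariances are all true-score covariance, so they carry over unchanged; only the diagonal terms shrink to ρᵢσᵢ².
True-score variance = [15²·0.80 + 22.9²·0.90] − 212.97 = 651.969 − 212.97 = 438.999.
Reliability = 438.999 / 536.44 = 0.818.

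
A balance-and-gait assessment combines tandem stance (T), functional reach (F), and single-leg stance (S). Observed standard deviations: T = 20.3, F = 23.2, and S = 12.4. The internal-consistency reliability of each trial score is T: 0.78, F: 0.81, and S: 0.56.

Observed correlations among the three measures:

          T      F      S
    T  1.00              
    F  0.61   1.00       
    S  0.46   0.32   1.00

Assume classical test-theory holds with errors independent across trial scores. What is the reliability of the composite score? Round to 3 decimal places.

0.876

Var(T+F+S) = 20.3² + 23.2² + 12.4² + 2·[20.3·23.2·0.61 + 20.3·12.4·0.46 + 23.2·12.4·0.32] = 1104.09 + 990.269 = 2094.36.
With uncorrelated errors the cross-covariances are all true-score covariance, so they carry over unchanged; only the diagonal terms shrink to ρᵢσᵢ².
True-score variance = [20.3²·0.78 + 23.2²·0.81 + 12.4²·0.56] + 990.269 = 843.51 + 990.269 = 1833.78.
Reliability = 1833.78 / 2094.36 = 0.876.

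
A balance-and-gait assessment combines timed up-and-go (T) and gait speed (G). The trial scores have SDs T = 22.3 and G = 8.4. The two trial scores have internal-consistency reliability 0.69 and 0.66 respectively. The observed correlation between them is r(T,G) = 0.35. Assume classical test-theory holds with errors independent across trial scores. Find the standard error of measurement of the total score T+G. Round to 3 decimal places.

13.347

Var(total) = 567.85 + 131.124 = 698.974.
True-score variance = 389.7 + 131.124 = 520.824, so reliability = 0.7451.
Error variance = 698.974 − 520.824 = 178.15; SEM = √178.15 = 13.347.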